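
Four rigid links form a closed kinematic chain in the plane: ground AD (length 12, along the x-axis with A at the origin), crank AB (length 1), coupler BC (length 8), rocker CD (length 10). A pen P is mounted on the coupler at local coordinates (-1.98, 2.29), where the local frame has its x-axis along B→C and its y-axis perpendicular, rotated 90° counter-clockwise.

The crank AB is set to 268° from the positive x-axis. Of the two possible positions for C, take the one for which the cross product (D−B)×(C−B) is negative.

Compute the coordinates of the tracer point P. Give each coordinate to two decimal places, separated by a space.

0.48 1.98

A=(0,0), D=(12.00,0)
B = A + 1.00·(cos268°, sin268°) = (-0.0349, -0.9994)
|BD| = 12.0763
circle(B,8.00) ∩ circle(D,10.00): a=4.5476, h=6.5817
  candidates: C₊=(3.9525,5.9361) cross=79.483; C₋=(5.0418,-7.1822) cross=-79.483
  mode - wants cross < 0 → take C=(5.0418,-7.1822) (cross=-79.483)
ex = (C−B)/|BC| = (0.6346,-0.7728); ey = (0.7728,0.6346)
P = B + -1.98·ex + 2.29·ey = (0.4784,1.9841)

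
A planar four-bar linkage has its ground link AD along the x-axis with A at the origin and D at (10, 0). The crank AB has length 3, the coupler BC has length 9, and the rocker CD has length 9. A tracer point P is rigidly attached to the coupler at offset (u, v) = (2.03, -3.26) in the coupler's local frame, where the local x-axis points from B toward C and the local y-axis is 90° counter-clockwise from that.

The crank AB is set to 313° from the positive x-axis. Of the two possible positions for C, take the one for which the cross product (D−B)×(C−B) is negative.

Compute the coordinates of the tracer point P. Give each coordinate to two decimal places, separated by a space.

A=(0,0), D=(10.00,0)
B = A + 3.00·(cos313°, sin313°) = (2.0460, -2.1941)
|BD| = 8.2511
circle(B,9.00) ∩ circle(D,9.00): a=4.1255, h=7.9987
  candidates: C₊=(3.8960,6.6137) cross=65.998; C₋=(8.1500,-8.8078) cross=-65.998
  mode - wants cross < 0 → take C=(8.1500,-8.8078) (cross=-65.998)
ex = (C−B)/|BC| = (0.6782,-0.7349); ey = (0.7349,0.6782)
P = B + 2.03·ex + -3.26·ey = (1.0271,-5.8968)

1.03 -5.90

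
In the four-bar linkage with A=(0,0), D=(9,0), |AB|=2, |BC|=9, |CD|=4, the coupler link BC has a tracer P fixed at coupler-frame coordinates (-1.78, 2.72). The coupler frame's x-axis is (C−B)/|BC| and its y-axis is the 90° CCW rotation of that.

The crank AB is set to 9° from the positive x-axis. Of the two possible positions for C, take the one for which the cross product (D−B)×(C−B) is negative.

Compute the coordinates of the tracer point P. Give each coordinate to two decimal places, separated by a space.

1.67 3.55

A=(0,0), D=(9.00,0)
B = A + 2.00·(cos9°, sin9°) = (1.9754, 0.3129)
|BD| = 7.0316
circle(B,9.00) ∩ circle(D,4.00): a=8.1378, h=3.8440
  candidates: C₊=(10.2761,3.7910) cross=27.029; C₋=(9.9341,-3.8894) cross=-27.029
  mode - wants cross < 0 → take C=(9.9341,-3.8894) (cross=-27.029)
ex = (C−B)/|BC| = (0.8843,-0.4669); ey = (0.4669,0.8843)
P = B + -1.78·ex + 2.72·ey = (1.6713,3.5493)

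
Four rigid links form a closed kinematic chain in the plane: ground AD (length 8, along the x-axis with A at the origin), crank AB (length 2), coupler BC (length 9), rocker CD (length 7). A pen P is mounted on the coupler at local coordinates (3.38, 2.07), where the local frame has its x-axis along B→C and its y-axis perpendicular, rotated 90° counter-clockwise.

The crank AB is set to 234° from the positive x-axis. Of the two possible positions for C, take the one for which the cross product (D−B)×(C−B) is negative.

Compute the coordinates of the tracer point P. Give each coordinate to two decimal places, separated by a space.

2.78 -1.85

A=(0,0), D=(8.00,0)
B = A + 2.00·(cos234°, sin234°) = (-1.1756, -1.6180)
|BD| = 9.3171
circle(B,9.00) ∩ circle(D,7.00): a=6.3758, h=6.3521
  candidates: C₊=(4.0003,5.7448) cross=59.183; C₋=(6.2065,-6.7663) cross=-59.183
  mode - wants cross < 0 → take C=(6.2065,-6.7663) (cross=-59.183)
ex = (C−B)/|BC| = (0.8202,-0.5720); ey = (0.5720,0.8202)
P = B + 3.38·ex + 2.07·ey = (2.7809,-1.8536)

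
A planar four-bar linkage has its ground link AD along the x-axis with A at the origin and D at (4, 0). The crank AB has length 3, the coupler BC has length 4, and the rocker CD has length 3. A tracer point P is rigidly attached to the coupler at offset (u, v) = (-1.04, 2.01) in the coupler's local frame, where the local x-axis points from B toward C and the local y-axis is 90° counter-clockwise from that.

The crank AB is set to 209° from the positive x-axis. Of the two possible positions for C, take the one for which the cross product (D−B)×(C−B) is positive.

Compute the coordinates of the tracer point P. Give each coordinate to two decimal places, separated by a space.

-4.41 -0.07

A=(0,0), D=(4.00,0)
B = A + 3.00·(cos209°, sin209°) = (-2.6239, -1.4544)
|BD| = 6.7817
circle(B,4.00) ∩ circle(D,3.00): a=3.9069, h=0.8579
  candidates: C₊=(1.0082,0.2214) cross=5.818; C₋=(1.3761,-1.4544) cross=-5.818
  mode + wants cross > 0 → take C=(1.0082,0.2214) (cross=5.818)
ex = (C−B)/|BC| = (0.9080,0.4189); ey = (-0.4189,0.9080)
P = B + -1.04·ex + 2.01·ey = (-4.4103,-0.0650)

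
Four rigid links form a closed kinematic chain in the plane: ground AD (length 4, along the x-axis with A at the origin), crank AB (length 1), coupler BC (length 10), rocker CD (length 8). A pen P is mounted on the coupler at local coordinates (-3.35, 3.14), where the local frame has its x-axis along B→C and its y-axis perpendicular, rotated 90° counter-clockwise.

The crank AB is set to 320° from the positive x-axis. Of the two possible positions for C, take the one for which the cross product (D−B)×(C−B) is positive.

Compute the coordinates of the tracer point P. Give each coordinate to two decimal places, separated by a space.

A=(0,0), D=(4.00,0)
B = A + 1.00·(cos320°, sin320°) = (0.7660, -0.6428)
|BD| = 3.2972
circle(B,10.00) ∩ circle(D,8.00): a=7.1078, h=7.0342
  candidates: C₊=(6.3661,7.6421) cross=23.193; C₋=(9.1087,-6.1564) cross=-23.193
  mode + wants cross > 0 → take C=(6.3661,7.6421) (cross=23.193)
ex = (C−B)/|BC| = (0.5600,0.8285); ey = (-0.8285,0.5600)
P = B + -3.35·ex + 3.14·ey = (-3.7114,-1.6598)

-3.71 -1.66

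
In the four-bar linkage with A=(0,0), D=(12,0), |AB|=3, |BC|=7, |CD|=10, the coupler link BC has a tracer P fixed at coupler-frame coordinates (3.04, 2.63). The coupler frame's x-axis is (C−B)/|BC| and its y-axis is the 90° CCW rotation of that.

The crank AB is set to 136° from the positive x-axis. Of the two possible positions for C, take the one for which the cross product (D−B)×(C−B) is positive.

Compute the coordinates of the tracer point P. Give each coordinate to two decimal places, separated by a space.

-0.94 5.91

A=(0,0), D=(12.00,0)
B = A + 3.00·(cos136°, sin136°) = (-2.1580, 2.0840)
|BD| = 14.3106
circle(B,7.00) ∩ circle(D,10.00): a=5.3734, h=4.4863
  candidates: C₊=(3.8114,5.7399) cross=64.201; C₋=(2.5048,-3.1370) cross=-64.201
  mode + wants cross > 0 → take C=(3.8114,5.7399) (cross=64.201)
ex = (C−B)/|BC| = (0.8528,0.5223); ey = (-0.5223,0.8528)
P = B + 3.04·ex + 2.63·ey = (-0.9392,5.9145)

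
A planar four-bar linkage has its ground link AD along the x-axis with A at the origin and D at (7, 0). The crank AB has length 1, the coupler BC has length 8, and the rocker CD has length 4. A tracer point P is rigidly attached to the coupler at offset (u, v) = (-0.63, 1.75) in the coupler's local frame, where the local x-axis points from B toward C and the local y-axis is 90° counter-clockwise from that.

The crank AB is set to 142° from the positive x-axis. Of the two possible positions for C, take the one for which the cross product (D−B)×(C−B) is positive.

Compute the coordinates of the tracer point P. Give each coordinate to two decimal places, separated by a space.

-2.09 1.94

A=(0,0), D=(7.00,0)
B = A + 1.00·(cos142°, sin142°) = (-0.7880, 0.6157)
|BD| = 7.8123
circle(B,8.00) ∩ circle(D,4.00): a=6.9782, h=3.9121
  candidates: C₊=(6.4768,3.9656) cross=30.562; C₋=(5.8602,-3.8342) cross=-30.562
  mode + wants cross > 0 → take C=(6.4768,3.9656) (cross=30.562)
ex = (C−B)/|BC| = (0.9081,0.4187); ey = (-0.4187,0.9081)
P = B + -0.63·ex + 1.75·ey = (-2.0929,1.9410)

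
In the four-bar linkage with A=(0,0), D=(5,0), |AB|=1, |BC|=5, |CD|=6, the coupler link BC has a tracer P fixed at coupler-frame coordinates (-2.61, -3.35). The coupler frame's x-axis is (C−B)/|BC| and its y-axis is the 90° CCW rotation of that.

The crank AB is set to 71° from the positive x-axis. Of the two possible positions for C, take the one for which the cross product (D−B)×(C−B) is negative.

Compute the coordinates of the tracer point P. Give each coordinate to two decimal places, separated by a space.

A=(0,0), D=(5.00,0)
B = A + 1.00·(cos71°, sin71°) = (0.3256, 0.9455)
|BD| = 4.7691
circle(B,5.00) ∩ circle(D,6.00): a=1.2313, h=4.8460
  candidates: C₊=(2.4932,5.4512) cross=23.111; C₋=(0.5717,-4.0484) cross=-23.111
  mode - wants cross < 0 → take C=(0.5717,-4.0484) (cross=-23.111)
ex = (C−B)/|BC| = (0.0492,-0.9988); ey = (0.9988,0.0492)
P = B + -2.61·ex + -3.35·ey = (-3.1488,3.3875)

-3.15 3.39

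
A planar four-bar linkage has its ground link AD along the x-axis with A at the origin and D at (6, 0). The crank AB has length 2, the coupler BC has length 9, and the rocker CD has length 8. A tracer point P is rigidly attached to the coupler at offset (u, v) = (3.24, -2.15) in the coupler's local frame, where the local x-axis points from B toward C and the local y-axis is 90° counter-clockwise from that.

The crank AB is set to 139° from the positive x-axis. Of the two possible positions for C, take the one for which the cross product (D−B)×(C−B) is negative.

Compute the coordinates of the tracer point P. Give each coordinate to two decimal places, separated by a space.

-2.20 -2.51

A=(0,0), D=(6.00,0)
B = A + 2.00·(cos139°, sin139°) = (-1.5094, 1.3121)
|BD| = 7.6232
circle(B,9.00) ∩ circle(D,8.00): a=4.9266, h=7.5318
  candidates: C₊=(4.6401,7.8836) cross=57.417; C₋=(2.0473,-6.9553) cross=-57.417
  mode - wants cross < 0 → take C=(2.0473,-6.9553) (cross=-57.417)
ex = (C−B)/|BC| = (0.3952,-0.9186); ey = (0.9186,0.3952)
P = B + 3.24·ex + -2.15·ey = (-2.2040,-2.5138)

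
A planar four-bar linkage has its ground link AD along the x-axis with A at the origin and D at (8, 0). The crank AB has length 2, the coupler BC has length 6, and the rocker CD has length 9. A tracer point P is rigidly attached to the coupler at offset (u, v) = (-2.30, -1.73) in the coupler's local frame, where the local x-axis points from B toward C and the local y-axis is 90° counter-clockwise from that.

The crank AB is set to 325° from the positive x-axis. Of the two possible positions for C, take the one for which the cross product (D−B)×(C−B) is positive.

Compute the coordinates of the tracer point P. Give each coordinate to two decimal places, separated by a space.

A=(0,0), D=(8.00,0)
B = A + 2.00·(cos325°, sin325°) = (1.6383, -1.1472)
|BD| = 6.4643
circle(B,6.00) ∩ circle(D,9.00): a=-0.2485, h=5.9949
  candidates: C₊=(0.3299,4.7084) cross=38.752; C₋=(2.4576,-7.0910) cross=-38.752
  mode + wants cross > 0 → take C=(0.3299,4.7084) (cross=38.752)
ex = (C−B)/|BC| = (-0.2181,0.9759); ey = (-0.9759,-0.2181)
P = B + -2.30·ex + -1.73·ey = (3.8282,-3.0145)

3.83 -3.01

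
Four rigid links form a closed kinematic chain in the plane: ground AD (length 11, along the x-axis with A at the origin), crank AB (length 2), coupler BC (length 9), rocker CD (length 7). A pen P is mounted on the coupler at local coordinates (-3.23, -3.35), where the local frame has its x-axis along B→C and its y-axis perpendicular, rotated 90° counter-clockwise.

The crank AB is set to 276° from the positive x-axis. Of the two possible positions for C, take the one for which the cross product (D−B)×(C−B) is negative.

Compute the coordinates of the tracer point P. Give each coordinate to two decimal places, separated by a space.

-4.24 -3.35

A=(0,0), D=(11.00,0)
B = A + 2.00·(cos276°, sin276°) = (0.2091, -1.9890)
|BD| = 10.9727
circle(B,9.00) ∩ circle(D,7.00): a=6.9445, h=5.7248
  candidates: C₊=(6.0008,4.8998) cross=62.817; C₋=(8.0763,-6.3602) cross=-62.817
  mode - wants cross < 0 → take C=(8.0763,-6.3602) (cross=-62.817)
ex = (C−B)/|BC| = (0.8741,-0.4857); ey = (0.4857,0.8741)
P = B + -3.23·ex + -3.35·ey = (-4.2414,-3.3486)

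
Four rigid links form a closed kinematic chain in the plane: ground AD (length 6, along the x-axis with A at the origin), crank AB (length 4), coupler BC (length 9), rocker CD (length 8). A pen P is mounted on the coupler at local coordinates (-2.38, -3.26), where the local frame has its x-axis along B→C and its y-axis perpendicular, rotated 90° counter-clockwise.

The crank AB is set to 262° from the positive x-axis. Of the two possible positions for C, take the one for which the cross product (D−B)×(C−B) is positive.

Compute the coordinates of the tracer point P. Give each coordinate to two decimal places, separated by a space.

A=(0,0), D=(6.00,0)
B = A + 4.00·(cos262°, sin262°) = (-0.5567, -3.9611)
|BD| = 7.6603
circle(B,9.00) ∩ circle(D,8.00): a=4.9398, h=7.5232
  candidates: C₊=(-0.2188,5.0326) cross=57.630; C₋=(7.5616,-7.8461) cross=-57.630
  mode + wants cross > 0 → take C=(-0.2188,5.0326) (cross=57.630)
ex = (C−B)/|BC| = (0.0375,0.9993); ey = (-0.9993,0.0375)
P = B + -2.38·ex + -3.26·ey = (2.6116,-6.4618)

2.61 -6.46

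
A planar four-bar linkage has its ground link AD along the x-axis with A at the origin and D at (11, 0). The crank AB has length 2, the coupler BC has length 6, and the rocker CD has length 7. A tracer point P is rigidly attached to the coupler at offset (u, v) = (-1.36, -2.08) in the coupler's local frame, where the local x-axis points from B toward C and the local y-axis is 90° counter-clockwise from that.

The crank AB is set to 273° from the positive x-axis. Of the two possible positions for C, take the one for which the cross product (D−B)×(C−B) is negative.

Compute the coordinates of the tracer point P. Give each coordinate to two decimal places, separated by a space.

A=(0,0), D=(11.00,0)
B = A + 2.00·(cos273°, sin273°) = (0.1047, -1.9973)
|BD| = 11.0769
circle(B,6.00) ∩ circle(D,7.00): a=4.9516, h=3.3884
  candidates: C₊=(4.3642,2.2284) cross=37.533; C₋=(5.5861,-4.4373) cross=-37.533
  mode - wants cross < 0 → take C=(5.5861,-4.4373) (cross=-37.533)
ex = (C−B)/|BC| = (0.9136,-0.4067); ey = (0.4067,0.9136)
P = B + -1.36·ex + -2.08·ey = (-1.9837,-3.3444)

-1.98 -3.34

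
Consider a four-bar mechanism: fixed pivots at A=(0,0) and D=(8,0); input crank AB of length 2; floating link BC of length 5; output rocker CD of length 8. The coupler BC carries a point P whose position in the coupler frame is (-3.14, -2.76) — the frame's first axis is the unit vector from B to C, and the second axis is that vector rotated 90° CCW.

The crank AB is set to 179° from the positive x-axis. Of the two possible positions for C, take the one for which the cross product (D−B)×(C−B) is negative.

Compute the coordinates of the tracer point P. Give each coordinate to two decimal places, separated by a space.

-6.10 0.85

A=(0,0), D=(8.00,0)
B = A + 2.00·(cos179°, sin179°) = (-1.9997, 0.0349)
|BD| = 9.9998
circle(B,5.00) ∩ circle(D,8.00): a=3.0498, h=3.9621
  candidates: C₊=(1.0639,3.9864) cross=39.620; C₋=(1.0363,-3.9379) cross=-39.620
  mode - wants cross < 0 → take C=(1.0363,-3.9379) (cross=-39.620)
ex = (C−B)/|BC| = (0.6072,-0.7946); ey = (0.7946,0.6072)
P = B + -3.14·ex + -2.76·ey = (-6.0993,0.8539)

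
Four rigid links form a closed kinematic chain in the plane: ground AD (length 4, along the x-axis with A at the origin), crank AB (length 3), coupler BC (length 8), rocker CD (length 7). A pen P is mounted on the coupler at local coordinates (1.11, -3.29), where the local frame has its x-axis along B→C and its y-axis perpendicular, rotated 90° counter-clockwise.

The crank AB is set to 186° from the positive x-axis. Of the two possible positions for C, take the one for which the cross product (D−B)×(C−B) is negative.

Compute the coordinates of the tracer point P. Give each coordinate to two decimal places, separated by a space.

A=(0,0), D=(4.00,0)
B = A + 3.00·(cos186°, sin186°) = (-2.9836, -0.3136)
|BD| = 6.9906
circle(B,8.00) ∩ circle(D,7.00): a=4.5682, h=6.5675
  candidates: C₊=(1.2854,6.4522) cross=45.911; C₋=(1.8746,-6.6695) cross=-45.911
  mode - wants cross < 0 → take C=(1.8746,-6.6695) (cross=-45.911)
ex = (C−B)/|BC| = (0.6073,-0.7945); ey = (0.7945,0.6073)
P = B + 1.11·ex + -3.29·ey = (-4.9234,-3.1934)

-4.92 -3.19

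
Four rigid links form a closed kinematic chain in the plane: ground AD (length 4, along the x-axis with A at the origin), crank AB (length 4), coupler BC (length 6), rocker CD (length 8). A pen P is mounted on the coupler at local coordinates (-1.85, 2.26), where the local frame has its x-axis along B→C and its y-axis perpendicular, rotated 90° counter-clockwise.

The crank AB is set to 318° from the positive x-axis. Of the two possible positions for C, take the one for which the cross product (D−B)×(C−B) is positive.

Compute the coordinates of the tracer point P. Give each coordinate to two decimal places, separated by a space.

A=(0,0), D=(4.00,0)
B = A + 4.00·(cos318°, sin318°) = (2.9726, -2.6765)
|BD| = 2.8669
circle(B,6.00) ∩ circle(D,8.00): a=-3.4498, h=4.9091
  candidates: C₊=(-2.8467,-4.1379) cross=14.074; C₋=(6.3193,-7.6564) cross=-14.074
  mode + wants cross > 0 → take C=(-2.8467,-4.1379) (cross=14.074)
ex = (C−B)/|BC| = (-0.9699,-0.2436); ey = (0.2436,-0.9699)
P = B + -1.85·ex + 2.26·ey = (5.3173,-4.4179)

5.32 -4.42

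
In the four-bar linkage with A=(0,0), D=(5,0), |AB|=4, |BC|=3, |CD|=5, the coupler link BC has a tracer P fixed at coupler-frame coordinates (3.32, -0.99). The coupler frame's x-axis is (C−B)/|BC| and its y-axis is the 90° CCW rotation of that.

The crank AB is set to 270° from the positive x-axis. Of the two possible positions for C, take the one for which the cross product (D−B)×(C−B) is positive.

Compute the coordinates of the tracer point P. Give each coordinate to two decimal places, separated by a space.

1.10 -0.72

A=(0,0), D=(5.00,0)
B = A + 4.00·(cos270°, sin270°) = (-0.0000, -4.0000)
|BD| = 6.4031
circle(B,3.00) ∩ circle(D,5.00): a=1.9522, h=2.2779
  candidates: C₊=(0.1014,-1.0017) cross=14.586; C₋=(2.9474,-4.5593) cross=-14.586
  mode + wants cross > 0 → take C=(0.1014,-1.0017) (cross=14.586)
ex = (C−B)/|BC| = (0.0338,0.9994); ey = (-0.9994,0.0338)
P = B + 3.32·ex + -0.99·ey = (1.1016,-0.7153)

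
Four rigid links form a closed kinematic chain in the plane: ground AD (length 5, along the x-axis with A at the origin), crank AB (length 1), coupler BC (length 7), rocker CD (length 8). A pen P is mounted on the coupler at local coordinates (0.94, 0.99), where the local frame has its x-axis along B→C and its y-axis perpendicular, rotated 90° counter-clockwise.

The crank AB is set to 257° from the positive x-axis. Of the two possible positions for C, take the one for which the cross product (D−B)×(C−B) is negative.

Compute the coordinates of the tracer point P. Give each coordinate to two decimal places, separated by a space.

1.03 -1.50

A=(0,0), D=(5.00,0)
B = A + 1.00·(cos257°, sin257°) = (-0.2250, -0.9744)
|BD| = 5.3150
circle(B,7.00) ∩ circle(D,8.00): a=1.2464, h=6.8881
  candidates: C₊=(-0.2624,6.0255) cross=36.611; C₋=(2.2631,-7.5173) cross=-36.611
  mode - wants cross < 0 → take C=(2.2631,-7.5173) (cross=-36.611)
ex = (C−B)/|BC| = (0.3554,-0.9347); ey = (0.9347,0.3554)
P = B + 0.94·ex + 0.99·ey = (1.0345,-1.5011)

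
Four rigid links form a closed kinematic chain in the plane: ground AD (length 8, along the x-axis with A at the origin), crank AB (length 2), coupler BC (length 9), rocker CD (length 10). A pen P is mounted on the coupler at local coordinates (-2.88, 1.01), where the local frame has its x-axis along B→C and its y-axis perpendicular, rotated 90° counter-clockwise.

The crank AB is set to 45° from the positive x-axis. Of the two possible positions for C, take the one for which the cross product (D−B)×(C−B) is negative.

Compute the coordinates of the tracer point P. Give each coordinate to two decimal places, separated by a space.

2.40 4.30

A=(0,0), D=(8.00,0)
B = A + 2.00·(cos45°, sin45°) = (1.4142, 1.4142)
|BD| = 6.7359
circle(B,9.00) ∩ circle(D,10.00): a=1.9576, h=8.7845
  candidates: C₊=(5.1725,9.5919) cross=59.172; C₋=(1.4839,-7.5855) cross=-59.172
  mode - wants cross < 0 → take C=(1.4839,-7.5855) (cross=-59.172)
ex = (C−B)/|BC| = (0.0077,-1.0000); ey = (1.0000,0.0077)
P = B + -2.88·ex + 1.01·ey = (2.4019,4.3019)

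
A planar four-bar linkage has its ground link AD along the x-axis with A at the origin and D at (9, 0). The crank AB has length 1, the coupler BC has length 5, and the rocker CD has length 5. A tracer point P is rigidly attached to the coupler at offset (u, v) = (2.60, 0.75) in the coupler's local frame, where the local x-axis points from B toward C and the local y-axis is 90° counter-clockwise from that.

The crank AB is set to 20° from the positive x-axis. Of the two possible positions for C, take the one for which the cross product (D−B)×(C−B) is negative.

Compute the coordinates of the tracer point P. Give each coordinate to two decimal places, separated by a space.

A=(0,0), D=(9.00,0)
B = A + 1.00·(cos20°, sin20°) = (0.9397, 0.3420)
|BD| = 8.0676
circle(B,5.00) ∩ circle(D,5.00): a=4.0338, h=2.9544
  candidates: C₊=(5.0951,3.1228) cross=23.835; C₋=(4.8446,-2.7808) cross=-23.835
  mode - wants cross < 0 → take C=(4.8446,-2.7808) (cross=-23.835)
ex = (C−B)/|BC| = (0.7810,-0.6246); ey = (0.6246,0.7810)
P = B + 2.60·ex + 0.75·ey = (3.4387,-0.6961)

3.44 -0.70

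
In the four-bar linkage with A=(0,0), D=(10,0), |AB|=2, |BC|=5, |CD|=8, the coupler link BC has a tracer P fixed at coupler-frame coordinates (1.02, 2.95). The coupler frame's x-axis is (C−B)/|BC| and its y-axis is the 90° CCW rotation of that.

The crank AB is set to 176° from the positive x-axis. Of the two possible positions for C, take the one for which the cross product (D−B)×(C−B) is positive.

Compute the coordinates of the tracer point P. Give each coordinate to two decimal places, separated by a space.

-2.50 3.22

A=(0,0), D=(10.00,0)
B = A + 2.00·(cos176°, sin176°) = (-1.9951, 0.1395)
|BD| = 11.9959
circle(B,5.00) ∩ circle(D,8.00): a=4.3724, h=2.4253
  candidates: C₊=(2.4052,2.5138) cross=29.093; C₋=(2.3488,-2.3364) cross=-29.093
  mode + wants cross > 0 → take C=(2.4052,2.5138) (cross=29.093)
ex = (C−B)/|BC| = (0.8801,0.4749); ey = (-0.4749,0.8801)
P = B + 1.02·ex + 2.95·ey = (-2.4983,3.2201)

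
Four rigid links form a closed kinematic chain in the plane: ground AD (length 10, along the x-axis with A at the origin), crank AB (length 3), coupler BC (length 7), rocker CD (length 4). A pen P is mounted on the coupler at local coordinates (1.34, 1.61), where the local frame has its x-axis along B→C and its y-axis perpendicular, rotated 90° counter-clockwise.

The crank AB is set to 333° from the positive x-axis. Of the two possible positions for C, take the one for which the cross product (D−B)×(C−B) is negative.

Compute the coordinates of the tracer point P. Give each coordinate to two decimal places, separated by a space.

A=(0,0), D=(10.00,0)
B = A + 3.00·(cos333°, sin333°) = (2.6730, -1.3620)
|BD| = 7.4525
circle(B,7.00) ∩ circle(D,4.00): a=5.9403, h=3.7031
  candidates: C₊=(7.8365,3.3644) cross=27.598; C₋=(9.1900,-3.9171) cross=-27.598
  mode - wants cross < 0 → take C=(9.1900,-3.9171) (cross=-27.598)
ex = (C−B)/|BC| = (0.9310,-0.3650); ey = (0.3650,0.9310)
P = B + 1.34·ex + 1.61·ey = (4.5082,-0.3522)

4.51 -0.35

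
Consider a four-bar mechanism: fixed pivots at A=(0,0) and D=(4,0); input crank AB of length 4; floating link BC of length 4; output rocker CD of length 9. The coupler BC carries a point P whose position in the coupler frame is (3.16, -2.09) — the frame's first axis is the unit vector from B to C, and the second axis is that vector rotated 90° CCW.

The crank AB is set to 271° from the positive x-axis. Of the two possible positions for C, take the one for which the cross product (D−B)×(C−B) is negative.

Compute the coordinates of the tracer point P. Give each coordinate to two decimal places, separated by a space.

-2.18 -7.05

A=(0,0), D=(4.00,0)
B = A + 4.00·(cos271°, sin271°) = (0.0698, -3.9994)
|BD| = 5.6073
circle(B,4.00) ∩ circle(D,9.00): a=-2.9924, h=2.6543
  candidates: C₊=(-3.9208,-4.2733) cross=14.884; C₋=(-0.1344,-7.9942) cross=-14.884
  mode - wants cross < 0 → take C=(-0.1344,-7.9942) (cross=-14.884)
ex = (C−B)/|BC| = (-0.0510,-0.9987); ey = (0.9987,-0.0510)
P = B + 3.16·ex + -2.09·ey = (-2.1788,-7.0486)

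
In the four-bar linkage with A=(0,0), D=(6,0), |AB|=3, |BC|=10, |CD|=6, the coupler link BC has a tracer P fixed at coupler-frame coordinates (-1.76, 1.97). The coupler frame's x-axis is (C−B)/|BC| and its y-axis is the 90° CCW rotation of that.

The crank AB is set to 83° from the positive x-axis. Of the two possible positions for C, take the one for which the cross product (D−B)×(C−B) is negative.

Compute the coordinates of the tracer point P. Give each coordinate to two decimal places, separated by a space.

1.31 5.45

A=(0,0), D=(6.00,0)
B = A + 3.00·(cos83°, sin83°) = (0.3656, 2.9776)
|BD| = 6.3728
circle(B,10.00) ∩ circle(D,6.00): a=8.2077, h=5.7125
  candidates: C₊=(10.2914,4.1933) cross=36.405; C₋=(4.9532,-5.9080) cross=-36.405
  mode - wants cross < 0 → take C=(4.9532,-5.9080) (cross=-36.405)
ex = (C−B)/|BC| = (0.4588,-0.8886); ey = (0.8886,0.4588)
P = B + -1.76·ex + 1.97·ey = (1.3087,5.4453)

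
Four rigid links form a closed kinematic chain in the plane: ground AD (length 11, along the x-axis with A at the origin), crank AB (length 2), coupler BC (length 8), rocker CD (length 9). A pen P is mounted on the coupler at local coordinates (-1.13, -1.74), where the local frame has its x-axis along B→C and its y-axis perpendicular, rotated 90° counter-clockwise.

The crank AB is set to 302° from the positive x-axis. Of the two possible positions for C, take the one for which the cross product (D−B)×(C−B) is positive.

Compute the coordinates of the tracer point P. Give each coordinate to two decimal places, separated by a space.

A=(0,0), D=(11.00,0)
B = A + 2.00·(cos302°, sin302°) = (1.0598, -1.6961)
|BD| = 10.0838
circle(B,8.00) ∩ circle(D,9.00): a=4.1990, h=6.8094
  candidates: C₊=(4.0536,5.7226) cross=68.665; C₋=(6.3443,-7.7023) cross=-68.665
  mode + wants cross > 0 → take C=(4.0536,5.7226) (cross=68.665)
ex = (C−B)/|BC| = (0.3742,0.9273); ey = (-0.9273,0.3742)
P = B + -1.13·ex + -1.74·ey = (2.2505,-3.3951)

2.25 -3.40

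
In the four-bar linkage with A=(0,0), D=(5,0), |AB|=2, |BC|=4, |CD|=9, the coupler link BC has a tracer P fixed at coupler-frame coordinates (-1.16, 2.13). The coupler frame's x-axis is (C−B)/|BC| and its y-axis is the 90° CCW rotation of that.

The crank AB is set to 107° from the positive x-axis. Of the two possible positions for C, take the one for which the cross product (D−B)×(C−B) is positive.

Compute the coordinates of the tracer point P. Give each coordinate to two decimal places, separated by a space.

-2.16 0.07

A=(0,0), D=(5.00,0)
B = A + 2.00·(cos107°, sin107°) = (-0.5847, 1.9126)
|BD| = 5.9032
circle(B,4.00) ∩ circle(D,9.00): a=-2.5539, h=3.0785
  candidates: C₊=(-2.0035,5.6526) cross=18.173; C₋=(-3.9983,-0.1724) cross=-18.173
  mode + wants cross > 0 → take C=(-2.0035,5.6526) (cross=18.173)
ex = (C−B)/|BC| = (-0.3547,0.9350); ey = (-0.9350,-0.3547)
P = B + -1.16·ex + 2.13·ey = (-2.1648,0.0726)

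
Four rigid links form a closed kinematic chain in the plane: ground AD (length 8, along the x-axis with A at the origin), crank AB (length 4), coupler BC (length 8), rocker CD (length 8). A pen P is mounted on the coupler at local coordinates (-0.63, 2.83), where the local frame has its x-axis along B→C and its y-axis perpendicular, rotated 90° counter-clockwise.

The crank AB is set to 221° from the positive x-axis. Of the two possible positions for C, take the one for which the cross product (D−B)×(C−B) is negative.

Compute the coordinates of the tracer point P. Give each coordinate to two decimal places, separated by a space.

A=(0,0), D=(8.00,0)
B = A + 4.00·(cos221°, sin221°) = (-3.0188, -2.6242)
|BD| = 11.3270
circle(B,8.00) ∩ circle(D,8.00): a=5.6635, h=5.6502
  candidates: C₊=(1.1815,4.1843) cross=64.000; C₋=(3.7996,-6.8086) cross=-64.000
  mode - wants cross < 0 → take C=(3.7996,-6.8086) (cross=-64.000)
ex = (C−B)/|BC| = (0.8523,-0.5230); ey = (0.5230,0.8523)
P = B + -0.63·ex + 2.83·ey = (-2.0756,0.1173)

-2.08 0.12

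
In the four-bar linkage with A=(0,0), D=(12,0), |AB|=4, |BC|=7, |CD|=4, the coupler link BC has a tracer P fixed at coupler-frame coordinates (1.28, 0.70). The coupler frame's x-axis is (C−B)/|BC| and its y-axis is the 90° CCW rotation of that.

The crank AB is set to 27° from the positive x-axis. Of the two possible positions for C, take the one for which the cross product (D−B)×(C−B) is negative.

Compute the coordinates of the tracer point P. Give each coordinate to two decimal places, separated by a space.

A=(0,0), D=(12.00,0)
B = A + 4.00·(cos27°, sin27°) = (3.5640, 1.8160)
|BD| = 8.6292
circle(B,7.00) ∩ circle(D,4.00): a=6.2267, h=3.1981
  candidates: C₊=(10.3243,3.6321) cross=27.597; C₋=(8.9783,-2.6209) cross=-27.597
  mode - wants cross < 0 → take C=(8.9783,-2.6209) (cross=-27.597)
ex = (C−B)/|BC| = (0.7735,-0.6338); ey = (0.6338,0.7735)
P = B + 1.28·ex + 0.70·ey = (4.9977,1.5461)

5.00 1.55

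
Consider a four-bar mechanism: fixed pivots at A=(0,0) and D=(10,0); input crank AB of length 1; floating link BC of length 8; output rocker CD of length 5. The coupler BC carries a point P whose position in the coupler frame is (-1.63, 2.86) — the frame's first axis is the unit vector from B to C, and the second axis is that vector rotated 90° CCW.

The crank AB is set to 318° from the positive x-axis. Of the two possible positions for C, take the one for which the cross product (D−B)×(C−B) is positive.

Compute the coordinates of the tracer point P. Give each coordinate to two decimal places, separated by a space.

-2.27 0.65

A=(0,0), D=(10.00,0)
B = A + 1.00·(cos318°, sin318°) = (0.7431, -0.6691)
|BD| = 9.2810
circle(B,8.00) ∩ circle(D,5.00): a=6.7416, h=4.3071
  candidates: C₊=(7.1566,4.1128) cross=39.974; C₋=(7.7777,-4.4790) cross=-39.974
  mode + wants cross > 0 → take C=(7.1566,4.1128) (cross=39.974)
ex = (C−B)/|BC| = (0.8017,0.5977); ey = (-0.5977,0.8017)
P = B + -1.63·ex + 2.86·ey = (-2.2732,0.6494)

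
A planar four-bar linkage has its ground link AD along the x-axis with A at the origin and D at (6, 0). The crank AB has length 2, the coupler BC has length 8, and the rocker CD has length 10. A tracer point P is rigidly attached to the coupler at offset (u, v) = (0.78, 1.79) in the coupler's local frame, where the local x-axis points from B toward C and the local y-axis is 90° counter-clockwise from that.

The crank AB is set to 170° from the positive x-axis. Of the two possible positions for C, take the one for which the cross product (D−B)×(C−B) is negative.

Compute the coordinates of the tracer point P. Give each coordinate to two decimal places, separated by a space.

A=(0,0), D=(6.00,0)
B = A + 2.00·(cos170°, sin170°) = (-1.9696, 0.3473)
|BD| = 7.9772
circle(B,8.00) ∩ circle(D,10.00): a=1.7322, h=7.8102
  candidates: C₊=(0.1009,8.0747) cross=62.304; C₋=(-0.5791,-7.5309) cross=-62.304
  mode - wants cross < 0 → take C=(-0.5791,-7.5309) (cross=-62.304)
ex = (C−B)/|BC| = (0.1738,-0.9848); ey = (0.9848,0.1738)
P = B + 0.78·ex + 1.79·ey = (-0.0713,-0.1097)

-0.07 -0.11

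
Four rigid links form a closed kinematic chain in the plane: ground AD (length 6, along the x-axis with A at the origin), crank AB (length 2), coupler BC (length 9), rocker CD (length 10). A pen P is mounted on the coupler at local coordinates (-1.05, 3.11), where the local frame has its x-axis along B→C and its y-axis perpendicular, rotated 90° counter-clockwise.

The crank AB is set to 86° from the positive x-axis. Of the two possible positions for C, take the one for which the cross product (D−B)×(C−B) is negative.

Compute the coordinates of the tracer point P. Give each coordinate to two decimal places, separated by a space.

A=(0,0), D=(6.00,0)
B = A + 2.00·(cos86°, sin86°) = (0.1395, 1.9951)
|BD| = 6.1908
circle(B,9.00) ∩ circle(D,10.00): a=1.5609, h=8.8636
  candidates: C₊=(4.4736,9.8828) cross=54.873; C₋=(-1.2394,-6.8986) cross=-54.873
  mode - wants cross < 0 → take C=(-1.2394,-6.8986) (cross=-54.873)
ex = (C−B)/|BC| = (-0.1532,-0.9882); ey = (0.9882,-0.1532)
P = B + -1.05·ex + 3.11·ey = (3.3737,2.5562)

3.37 2.56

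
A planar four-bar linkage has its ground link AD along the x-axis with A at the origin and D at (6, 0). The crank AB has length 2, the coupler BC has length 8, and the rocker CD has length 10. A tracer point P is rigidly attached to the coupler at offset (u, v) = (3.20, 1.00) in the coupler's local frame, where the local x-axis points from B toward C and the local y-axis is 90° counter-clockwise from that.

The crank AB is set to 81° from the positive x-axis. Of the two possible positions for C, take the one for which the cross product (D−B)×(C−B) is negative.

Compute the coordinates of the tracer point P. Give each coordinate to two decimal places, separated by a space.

0.22 -1.38

A=(0,0), D=(6.00,0)
B = A + 2.00·(cos81°, sin81°) = (0.3129, 1.9754)
|BD| = 6.0204
circle(B,8.00) ∩ circle(D,10.00): a=0.0204, h=8.0000
  candidates: C₊=(2.9570,9.5258) cross=48.163; C₋=(-2.2928,-5.5884) cross=-48.163
  mode - wants cross < 0 → take C=(-2.2928,-5.5884) (cross=-48.163)
ex = (C−B)/|BC| = (-0.3257,-0.9455); ey = (0.9455,-0.3257)
P = B + 3.20·ex + 1.00·ey = (0.2161,-1.3758)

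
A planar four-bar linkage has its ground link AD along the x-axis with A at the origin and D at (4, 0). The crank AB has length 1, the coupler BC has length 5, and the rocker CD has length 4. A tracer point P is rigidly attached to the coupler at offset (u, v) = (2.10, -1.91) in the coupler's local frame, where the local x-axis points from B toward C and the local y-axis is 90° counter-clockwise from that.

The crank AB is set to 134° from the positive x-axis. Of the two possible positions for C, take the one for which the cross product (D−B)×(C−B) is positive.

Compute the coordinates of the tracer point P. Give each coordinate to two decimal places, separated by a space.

2.14 0.59

A=(0,0), D=(4.00,0)
B = A + 1.00·(cos134°, sin134°) = (-0.6947, 0.7193)
|BD| = 4.7494
circle(B,5.00) ∩ circle(D,4.00): a=3.3222, h=3.7367
  candidates: C₊=(3.1552,3.9098) cross=17.747; C₋=(2.0233,-3.4774) cross=-17.747
  mode + wants cross > 0 → take C=(3.1552,3.9098) (cross=17.747)
ex = (C−B)/|BC| = (0.7700,0.6381); ey = (-0.6381,0.7700)
P = B + 2.10·ex + -1.91·ey = (2.1410,0.5887)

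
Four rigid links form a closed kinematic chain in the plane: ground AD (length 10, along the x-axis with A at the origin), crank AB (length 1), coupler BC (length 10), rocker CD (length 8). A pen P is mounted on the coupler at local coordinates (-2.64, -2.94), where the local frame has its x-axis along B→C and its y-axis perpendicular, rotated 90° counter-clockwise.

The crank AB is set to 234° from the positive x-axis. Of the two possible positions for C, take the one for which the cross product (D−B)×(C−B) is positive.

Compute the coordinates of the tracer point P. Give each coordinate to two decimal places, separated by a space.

-0.04 -4.72

A=(0,0), D=(10.00,0)
B = A + 1.00·(cos234°, sin234°) = (-0.5878, -0.8090)
|BD| = 10.6186
circle(B,10.00) ∩ circle(D,8.00): a=7.0045, h=7.1371
  candidates: C₊=(5.8526,6.8410) cross=75.786; C₋=(6.9401,-7.3917) cross=-75.786
  mode + wants cross > 0 → take C=(5.8526,6.8410) (cross=75.786)
ex = (C−B)/|BC| = (0.6440,0.7650); ey = (-0.7650,0.6440)
P = B + -2.64·ex + -2.94·ey = (-0.0389,-4.7221)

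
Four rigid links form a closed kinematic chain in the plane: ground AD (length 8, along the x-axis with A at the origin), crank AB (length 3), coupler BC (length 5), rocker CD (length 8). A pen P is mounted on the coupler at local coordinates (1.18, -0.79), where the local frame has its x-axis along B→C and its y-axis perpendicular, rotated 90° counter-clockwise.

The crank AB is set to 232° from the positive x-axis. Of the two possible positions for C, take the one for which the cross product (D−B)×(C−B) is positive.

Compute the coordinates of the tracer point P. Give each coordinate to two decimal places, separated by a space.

-0.63 -1.64

A=(0,0), D=(8.00,0)
B = A + 3.00·(cos232°, sin232°) = (-1.8470, -2.3640)
|BD| = 10.1268
circle(B,5.00) ∩ circle(D,8.00): a=3.1378, h=3.8928
  candidates: C₊=(0.2954,2.1537) cross=39.422; C₋=(2.1129,-5.4168) cross=-39.422
  mode + wants cross > 0 → take C=(0.2954,2.1537) (cross=39.422)
ex = (C−B)/|BC| = (0.4285,0.9036); ey = (-0.9036,0.4285)
P = B + 1.18·ex + -0.79·ey = (-0.6276,-1.6363)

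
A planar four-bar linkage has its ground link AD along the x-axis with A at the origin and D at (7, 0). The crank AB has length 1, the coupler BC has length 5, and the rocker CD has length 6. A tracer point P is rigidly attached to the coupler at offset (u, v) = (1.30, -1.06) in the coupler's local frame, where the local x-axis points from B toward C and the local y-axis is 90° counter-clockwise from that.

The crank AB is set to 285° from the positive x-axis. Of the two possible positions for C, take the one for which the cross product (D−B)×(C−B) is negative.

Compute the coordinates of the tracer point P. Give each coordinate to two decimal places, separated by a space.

A=(0,0), D=(7.00,0)
B = A + 1.00·(cos285°, sin285°) = (0.2588, -0.9659)
|BD| = 6.8100
circle(B,5.00) ∩ circle(D,6.00): a=2.5974, h=4.2724
  candidates: C₊=(2.2239,3.6317) cross=29.095; C₋=(3.4359,-4.8267) cross=-29.095
  mode - wants cross < 0 → take C=(3.4359,-4.8267) (cross=-29.095)
ex = (C−B)/|BC| = (0.6354,-0.7722); ey = (0.7722,0.6354)
P = B + 1.30·ex + -1.06·ey = (0.2664,-2.6433)

0.27 -2.64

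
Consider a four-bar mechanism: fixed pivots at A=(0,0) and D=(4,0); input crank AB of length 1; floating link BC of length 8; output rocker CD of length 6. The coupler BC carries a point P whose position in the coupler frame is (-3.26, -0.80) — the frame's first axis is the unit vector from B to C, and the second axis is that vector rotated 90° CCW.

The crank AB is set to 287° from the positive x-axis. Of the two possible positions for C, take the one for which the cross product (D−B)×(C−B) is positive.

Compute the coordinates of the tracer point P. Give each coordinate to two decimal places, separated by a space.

A=(0,0), D=(4.00,0)
B = A + 1.00·(cos287°, sin287°) = (0.2924, -0.9563)
|BD| = 3.8290
circle(B,8.00) ∩ circle(D,6.00): a=5.5708, h=5.7416
  candidates: C₊=(4.2527,5.9947) cross=21.984; C₋=(7.1206,-5.1246) cross=-21.984
  mode + wants cross > 0 → take C=(4.2527,5.9947) (cross=21.984)
ex = (C−B)/|BC| = (0.4950,0.8689); ey = (-0.8689,0.4950)
P = B + -3.26·ex + -0.80·ey = (-0.6263,-4.1849)

-0.63 -4.18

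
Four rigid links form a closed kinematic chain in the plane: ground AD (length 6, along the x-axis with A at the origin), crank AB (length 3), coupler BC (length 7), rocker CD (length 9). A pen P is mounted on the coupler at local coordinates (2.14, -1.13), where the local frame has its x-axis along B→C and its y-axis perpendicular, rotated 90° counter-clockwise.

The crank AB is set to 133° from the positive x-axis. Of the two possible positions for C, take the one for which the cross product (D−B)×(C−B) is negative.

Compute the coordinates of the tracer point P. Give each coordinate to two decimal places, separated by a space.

-3.04 -0.01

A=(0,0), D=(6.00,0)
B = A + 3.00·(cos133°, sin133°) = (-2.0460, 2.1941)
|BD| = 8.3398
circle(B,7.00) ∩ circle(D,9.00): a=2.2514, h=6.6281
  candidates: C₊=(1.8698,7.9963) cross=55.277; C₋=(-1.6177,-4.7928) cross=-55.277
  mode - wants cross < 0 → take C=(-1.6177,-4.7928) (cross=-55.277)
ex = (C−B)/|BC| = (0.0612,-0.9981); ey = (0.9981,0.0612)
P = B + 2.14·ex + -1.13·ey = (-3.0429,-0.0111)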